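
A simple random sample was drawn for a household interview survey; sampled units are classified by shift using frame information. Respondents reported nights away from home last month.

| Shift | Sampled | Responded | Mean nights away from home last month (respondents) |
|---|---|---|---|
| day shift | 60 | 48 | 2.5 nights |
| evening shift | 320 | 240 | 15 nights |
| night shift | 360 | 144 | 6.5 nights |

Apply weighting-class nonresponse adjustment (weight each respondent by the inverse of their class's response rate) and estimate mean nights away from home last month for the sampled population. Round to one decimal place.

9.9

Class response rates: day shift 48/60 = 80%, evening shift 240/320 = 75%, night shift 144/360 = 40%.
Each respondent's weight = sampled/responded in their class; summing within a class gives n_sampled, so:
  day shift: 60 × 2.5 = 150
  evening shift: 320 × 15 = 4800
  night shift: 360 × 6.5 = 2340
Adjusted estimate = 7290 / 740 = 9.85135 → 9.9.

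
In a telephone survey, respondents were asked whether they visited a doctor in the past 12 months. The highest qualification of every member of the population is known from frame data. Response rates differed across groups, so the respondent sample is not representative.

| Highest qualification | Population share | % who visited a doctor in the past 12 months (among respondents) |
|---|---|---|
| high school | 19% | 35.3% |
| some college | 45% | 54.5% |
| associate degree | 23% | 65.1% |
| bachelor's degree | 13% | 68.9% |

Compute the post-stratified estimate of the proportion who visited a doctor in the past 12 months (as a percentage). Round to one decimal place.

55.2%

Weight each group's respondent value by its population share:
  high school: 0.19 × 35.3 = 6.707
  some college: 0.45 × 54.5 = 24.525
  associate degree: 0.23 × 65.1 = 14.973
  bachelor's degree: 0.13 × 68.9 = 8.957
Post-stratified estimate = 55.162 → 55.2%.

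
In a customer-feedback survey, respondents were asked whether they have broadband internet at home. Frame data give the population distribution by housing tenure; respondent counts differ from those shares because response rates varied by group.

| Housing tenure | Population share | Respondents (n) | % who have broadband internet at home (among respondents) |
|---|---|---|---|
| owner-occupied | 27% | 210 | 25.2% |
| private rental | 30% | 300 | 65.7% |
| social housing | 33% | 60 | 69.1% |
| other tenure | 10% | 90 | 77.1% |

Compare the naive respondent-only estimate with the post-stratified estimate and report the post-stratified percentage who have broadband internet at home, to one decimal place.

Unadjusted (pooled respondent) estimate weights by respondent counts:
  (210/660)×25.2 + (300/660)×65.7 + (60/660)×69.1 + (90/660)×77.1 = 54.6773%
Reweighting by population housing tenure shares:
  0.27×25.2 + 0.3×65.7 + 0.33×69.1 + 0.1×77.1 = 57.027%

57.0%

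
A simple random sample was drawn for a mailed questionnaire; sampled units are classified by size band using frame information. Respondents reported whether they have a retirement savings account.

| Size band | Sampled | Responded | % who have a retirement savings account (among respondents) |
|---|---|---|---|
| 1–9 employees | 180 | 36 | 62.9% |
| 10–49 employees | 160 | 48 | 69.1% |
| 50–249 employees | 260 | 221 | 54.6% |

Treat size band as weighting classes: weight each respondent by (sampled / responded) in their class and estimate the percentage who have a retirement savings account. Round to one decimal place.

Response rates by class: 1–9 employees 36/180 = 20%, 10–49 employees 48/160 = 30%, 50–249 employees 221/260 = 85%.
With weight = n_sampled/n_responded per class, the weighted class total is n_sampled:
  1–9 employees: 180 × 62.9 = 11,322
  10–49 employees: 160 × 69.1 = 11,056
  50–249 employees: 260 × 54.6 = 14,196
Adjusted estimate = 36,574 / 600 = 60.9567 → 61.0%.

61.0%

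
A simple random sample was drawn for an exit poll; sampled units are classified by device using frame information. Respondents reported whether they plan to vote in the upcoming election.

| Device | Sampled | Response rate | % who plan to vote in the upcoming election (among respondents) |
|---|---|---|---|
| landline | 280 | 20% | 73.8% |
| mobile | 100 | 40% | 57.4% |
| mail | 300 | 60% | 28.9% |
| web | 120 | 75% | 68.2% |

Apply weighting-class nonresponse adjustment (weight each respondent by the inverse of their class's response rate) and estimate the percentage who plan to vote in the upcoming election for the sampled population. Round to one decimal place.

54.1%

With weight = n_sampled/n_responded per class, the weighted class total is n_sampled:
  landline: 280 × 73.8 = 20,664
  mobile: 100 × 57.4 = 5740
  mail: 300 × 28.9 = 8670
  web: 120 × 68.2 = 8184
Adjusted estimate = 43,258 / 800 = 54.0725 → 54.1%.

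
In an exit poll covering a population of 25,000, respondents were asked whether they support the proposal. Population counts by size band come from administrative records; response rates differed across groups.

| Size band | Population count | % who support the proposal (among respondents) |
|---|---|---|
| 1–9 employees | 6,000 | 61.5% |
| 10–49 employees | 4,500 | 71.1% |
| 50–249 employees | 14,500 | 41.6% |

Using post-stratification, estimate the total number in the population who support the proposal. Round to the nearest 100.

12,900

Estimated count per cell = population count × respondent percentage:
  1–9 employees: 6,000 × 61.5% = 3690
  10–49 employees: 4,500 × 71.1% = 3199.5
  50–249 employees: 14,500 × 41.6% = 6032
Estimated total = 12921.5 → 12,900.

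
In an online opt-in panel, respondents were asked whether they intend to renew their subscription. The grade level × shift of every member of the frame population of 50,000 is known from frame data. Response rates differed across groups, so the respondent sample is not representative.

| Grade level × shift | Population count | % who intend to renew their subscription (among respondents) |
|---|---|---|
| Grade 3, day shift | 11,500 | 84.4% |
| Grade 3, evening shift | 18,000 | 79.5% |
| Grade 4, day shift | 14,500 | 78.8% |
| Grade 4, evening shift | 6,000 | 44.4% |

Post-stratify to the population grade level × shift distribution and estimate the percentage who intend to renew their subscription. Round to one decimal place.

76.2%

Reweight to the known grade level × shift distribution:
  Grade 3, day shift: (11,500/50,000) × 84.4 = 19.412
  Grade 3, evening shift: (18,000/50,000) × 79.5 = 28.62
  Grade 4, day shift: (14,500/50,000) × 78.8 = 22.852
  Grade 4, evening shift: (6,000/50,000) × 44.4 = 5.328
Post-stratified estimate = 76.212 → 76.2%.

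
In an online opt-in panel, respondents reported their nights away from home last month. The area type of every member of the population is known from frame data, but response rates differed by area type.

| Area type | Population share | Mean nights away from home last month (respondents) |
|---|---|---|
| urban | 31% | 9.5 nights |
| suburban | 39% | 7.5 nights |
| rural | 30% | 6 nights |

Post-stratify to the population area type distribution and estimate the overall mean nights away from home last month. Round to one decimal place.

7.7

Post-stratification weights by population share, not respondent share:
  urban: 0.31 × 9.5 = 2.945
  suburban: 0.39 × 7.5 = 2.925
  rural: 0.3 × 6 = 1.8
Post-stratified estimate = 7.67 → 7.7.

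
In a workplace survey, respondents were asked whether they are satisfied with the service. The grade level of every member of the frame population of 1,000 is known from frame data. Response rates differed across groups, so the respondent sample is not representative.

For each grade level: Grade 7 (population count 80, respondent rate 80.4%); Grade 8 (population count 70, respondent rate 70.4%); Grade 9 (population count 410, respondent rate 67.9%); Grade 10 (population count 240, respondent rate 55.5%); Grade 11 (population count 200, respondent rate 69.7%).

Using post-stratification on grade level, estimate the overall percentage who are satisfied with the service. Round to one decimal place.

66.5%

Post-stratification weights by population share, not respondent share:
  Grade 7: (80/1,000) × 80.4 = 6.432
  Grade 8: (70/1,000) × 70.4 = 4.928
  Grade 9: (410/1,000) × 67.9 = 27.839
  Grade 10: (240/1,000) × 55.5 = 13.32
  Grade 11: (200/1,000) × 69.7 = 13.94
Post-stratified estimate = 66.459 → 66.5%.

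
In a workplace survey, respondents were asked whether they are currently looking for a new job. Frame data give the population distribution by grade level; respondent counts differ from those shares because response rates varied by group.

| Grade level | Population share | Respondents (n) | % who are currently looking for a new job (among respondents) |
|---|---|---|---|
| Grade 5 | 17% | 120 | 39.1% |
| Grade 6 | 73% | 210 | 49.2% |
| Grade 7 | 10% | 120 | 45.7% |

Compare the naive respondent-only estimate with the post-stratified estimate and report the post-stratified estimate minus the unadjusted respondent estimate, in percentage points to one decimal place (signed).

+1.6 percentage points

Unadjusted (pooled respondent) estimate weights by respondent counts:
  (120/450)×39.1 + (210/450)×49.2 + (120/450)×45.7 = 45.5733%
Post-stratifying to population shares instead:
  0.17×39.1 + 0.73×49.2 + 0.1×45.7 = 47.133%
Difference = 47.133 − 45.5733 = 1.5597 pp.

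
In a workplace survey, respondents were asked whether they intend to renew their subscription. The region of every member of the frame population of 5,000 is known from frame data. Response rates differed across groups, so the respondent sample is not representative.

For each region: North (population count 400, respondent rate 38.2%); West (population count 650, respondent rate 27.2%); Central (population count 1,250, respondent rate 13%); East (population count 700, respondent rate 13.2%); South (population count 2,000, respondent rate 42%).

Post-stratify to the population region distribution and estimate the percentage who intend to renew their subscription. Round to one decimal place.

Each cell contributes population-share × respondent value:
  North: (400/5,000) × 38.2 = 3.056
  West: (650/5,000) × 27.2 = 3.536
  Central: (1,250/5,000) × 13 = 3.25
  East: (700/5,000) × 13.2 = 1.848
  South: (2,000/5,000) × 42 = 16.8
Post-stratified estimate = 28.49 → 28.5%.

28.5%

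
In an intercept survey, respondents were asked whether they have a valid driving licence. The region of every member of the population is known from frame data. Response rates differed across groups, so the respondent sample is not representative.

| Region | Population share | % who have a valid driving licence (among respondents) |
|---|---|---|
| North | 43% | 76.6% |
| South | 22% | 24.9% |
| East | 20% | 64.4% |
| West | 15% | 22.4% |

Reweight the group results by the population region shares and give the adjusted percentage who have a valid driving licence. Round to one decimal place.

Reweight to the known region distribution:
  North: 0.43 × 76.6 = 32.938
  South: 0.22 × 24.9 = 5.478
  East: 0.2 × 64.4 = 12.88
  West: 0.15 × 22.4 = 3.36
Post-stratified estimate = 54.656 → 54.7%.

54.7%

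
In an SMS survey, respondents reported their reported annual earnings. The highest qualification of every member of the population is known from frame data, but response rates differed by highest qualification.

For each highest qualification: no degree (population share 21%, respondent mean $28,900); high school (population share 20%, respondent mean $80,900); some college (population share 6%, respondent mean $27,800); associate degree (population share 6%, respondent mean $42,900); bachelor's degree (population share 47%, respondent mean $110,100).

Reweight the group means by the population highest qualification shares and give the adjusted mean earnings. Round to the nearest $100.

$78,200

Weight each group's respondent value by its population share:
  no degree: 0.21 × 28,900 = 6069
  high school: 0.2 × 80,900 = 16,180
  some college: 0.06 × 27,800 = 1668
  associate degree: 0.06 × 42,900 = 2574
  bachelor's degree: 0.47 × 110,100 = 51,747
Post-stratified estimate = 78,238 → $78,200.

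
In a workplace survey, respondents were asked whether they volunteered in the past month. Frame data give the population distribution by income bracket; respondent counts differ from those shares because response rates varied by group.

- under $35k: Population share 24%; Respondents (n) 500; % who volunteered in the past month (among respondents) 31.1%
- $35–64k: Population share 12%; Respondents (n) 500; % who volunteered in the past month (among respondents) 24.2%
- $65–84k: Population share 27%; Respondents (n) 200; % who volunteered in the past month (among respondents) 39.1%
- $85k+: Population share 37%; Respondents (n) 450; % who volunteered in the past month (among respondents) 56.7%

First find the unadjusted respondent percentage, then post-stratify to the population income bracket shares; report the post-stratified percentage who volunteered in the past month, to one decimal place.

41.9%

Naive respondent-only estimate (weights = respondent counts):
  (500/1650)×31.1 + (500/1650)×24.2 + (200/1650)×39.1 + (450/1650)×56.7 = 36.9606%
Post-stratifying to population shares instead:
  0.24×31.1 + 0.12×24.2 + 0.27×39.1 + 0.37×56.7 = 41.904%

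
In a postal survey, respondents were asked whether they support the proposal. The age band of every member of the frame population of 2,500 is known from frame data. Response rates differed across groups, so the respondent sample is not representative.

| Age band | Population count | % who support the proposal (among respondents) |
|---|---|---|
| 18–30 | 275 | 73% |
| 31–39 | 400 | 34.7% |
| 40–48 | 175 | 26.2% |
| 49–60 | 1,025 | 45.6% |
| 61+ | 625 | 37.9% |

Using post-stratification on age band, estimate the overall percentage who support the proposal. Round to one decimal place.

Each cell contributes population-share × respondent value:
  18–30: (275/2,500) × 73 = 8.03
  31–39: (400/2,500) × 34.7 = 5.552
  40–48: (175/2,500) × 26.2 = 1.834
  49–60: (1,025/2,500) × 45.6 = 18.696
  61+: (625/2,500) × 37.9 = 9.475
Post-stratified estimate = 43.587 → 43.6%.

43.6%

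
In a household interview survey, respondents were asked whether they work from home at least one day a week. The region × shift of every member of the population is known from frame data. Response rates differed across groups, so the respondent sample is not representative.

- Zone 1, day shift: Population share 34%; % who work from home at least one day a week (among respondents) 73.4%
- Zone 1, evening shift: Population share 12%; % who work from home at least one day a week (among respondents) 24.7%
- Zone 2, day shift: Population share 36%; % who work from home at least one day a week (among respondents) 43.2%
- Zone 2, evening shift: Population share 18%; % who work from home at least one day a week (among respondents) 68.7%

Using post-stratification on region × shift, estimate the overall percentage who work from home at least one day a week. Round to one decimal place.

Weight each group's respondent value by its population share:
  Zone 1, day shift: 0.34 × 73.4 = 24.956
  Zone 1, evening shift: 0.12 × 24.7 = 2.964
  Zone 2, day shift: 0.36 × 43.2 = 15.552
  Zone 2, evening shift: 0.18 × 68.7 = 12.366
Post-stratified estimate = 55.838 → 55.8%.

55.8%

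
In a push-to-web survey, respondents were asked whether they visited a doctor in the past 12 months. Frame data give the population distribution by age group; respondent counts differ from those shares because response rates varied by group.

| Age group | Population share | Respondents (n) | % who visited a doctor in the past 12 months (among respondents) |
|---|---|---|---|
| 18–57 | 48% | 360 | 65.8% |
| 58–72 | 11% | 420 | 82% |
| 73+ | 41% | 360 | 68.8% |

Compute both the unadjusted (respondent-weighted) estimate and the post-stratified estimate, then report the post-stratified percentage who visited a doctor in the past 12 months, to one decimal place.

Without adjustment, the pooled respondent share is:
  (360/1140)×65.8 + (420/1140)×82 + (360/1140)×68.8 = 72.7158%
Post-stratifying to population shares instead:
  0.48×65.8 + 0.11×82 + 0.41×68.8 = 68.812%

68.8%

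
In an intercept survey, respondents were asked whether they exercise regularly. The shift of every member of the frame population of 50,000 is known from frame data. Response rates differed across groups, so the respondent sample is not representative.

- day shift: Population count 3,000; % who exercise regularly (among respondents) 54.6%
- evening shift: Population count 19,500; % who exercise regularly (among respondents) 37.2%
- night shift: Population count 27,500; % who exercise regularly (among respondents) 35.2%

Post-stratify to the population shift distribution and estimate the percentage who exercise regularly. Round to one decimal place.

37.1%

Reweight to the known shift distribution:
  day shift: (3,000/50,000) × 54.6 = 3.276
  evening shift: (19,500/50,000) × 37.2 = 14.508
  night shift: (27,500/50,000) × 35.2 = 19.36
Post-stratified estimate = 37.144 → 37.1%.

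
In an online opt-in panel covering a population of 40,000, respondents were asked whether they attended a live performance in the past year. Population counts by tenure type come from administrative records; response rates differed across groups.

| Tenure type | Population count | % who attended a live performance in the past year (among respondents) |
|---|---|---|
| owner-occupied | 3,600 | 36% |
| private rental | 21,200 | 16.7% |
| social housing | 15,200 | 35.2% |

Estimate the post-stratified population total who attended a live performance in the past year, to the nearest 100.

10,200

Each cell contributes its population count × the respondent rate:
  owner-occupied: 3,600 × 36% = 1296
  private rental: 21,200 × 16.7% = 3540.4
  social housing: 15,200 × 35.2% = 5350.4
Estimated total = 10186.8 → 10,200.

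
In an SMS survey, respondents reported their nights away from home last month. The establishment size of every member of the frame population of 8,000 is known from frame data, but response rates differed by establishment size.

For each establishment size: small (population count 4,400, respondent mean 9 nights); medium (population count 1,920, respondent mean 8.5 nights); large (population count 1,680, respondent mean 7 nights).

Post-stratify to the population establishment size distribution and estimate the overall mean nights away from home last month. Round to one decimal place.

8.5

Post-stratification weights by population share, not respondent share:
  small: (4,400/8,000) × 9 = 4.95
  medium: (1,920/8,000) × 8.5 = 2.04
  large: (1,680/8,000) × 7 = 1.47
Post-stratified estimate = 8.46 → 8.5.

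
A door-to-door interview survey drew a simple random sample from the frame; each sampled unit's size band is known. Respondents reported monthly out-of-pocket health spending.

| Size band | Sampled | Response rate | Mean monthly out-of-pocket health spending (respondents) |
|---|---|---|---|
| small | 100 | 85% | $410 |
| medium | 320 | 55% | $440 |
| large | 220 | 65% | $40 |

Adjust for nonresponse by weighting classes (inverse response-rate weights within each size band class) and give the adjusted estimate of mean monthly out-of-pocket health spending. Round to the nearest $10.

With weight = n_sampled/n_responded per class, the weighted class total is n_sampled:
  small: 100 × 410 = 41,000
  medium: 320 × 440 = 140,800
  large: 220 × 40 = 8800
Adjusted estimate = 190,600 / 640 = 297.812 → $300.

$300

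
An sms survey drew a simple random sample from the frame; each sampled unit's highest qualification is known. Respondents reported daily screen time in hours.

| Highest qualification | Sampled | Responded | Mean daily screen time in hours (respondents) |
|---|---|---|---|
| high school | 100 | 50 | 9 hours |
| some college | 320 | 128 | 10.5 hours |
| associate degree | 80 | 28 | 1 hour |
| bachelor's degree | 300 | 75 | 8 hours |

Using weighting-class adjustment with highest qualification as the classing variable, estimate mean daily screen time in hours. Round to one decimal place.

Class response rates: high school 50/100 = 50%, some college 128/320 = 40%, associate degree 28/80 = 35%, bachelor's degree 75/300 = 25%.
Weighting each respondent by the inverse class response rate inflates each class back to its sampled size, so the class weight is n_sampled:
  high school: 100 × 9 = 900
  some college: 320 × 10.5 = 3360
  associate degree: 80 × 1 = 80
  bachelor's degree: 300 × 8 = 2400
Adjusted estimate = 6740 / 800 = 8.425 → 8.4.

8.4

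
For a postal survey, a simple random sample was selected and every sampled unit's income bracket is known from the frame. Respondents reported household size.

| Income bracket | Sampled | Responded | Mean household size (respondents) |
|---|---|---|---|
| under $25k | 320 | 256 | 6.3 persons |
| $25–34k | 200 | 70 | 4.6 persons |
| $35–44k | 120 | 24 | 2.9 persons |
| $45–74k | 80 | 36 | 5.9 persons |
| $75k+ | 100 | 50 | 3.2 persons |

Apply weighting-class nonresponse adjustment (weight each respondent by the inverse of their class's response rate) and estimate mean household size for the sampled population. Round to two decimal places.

4.97

Class response rates: under $25k 256/320 = 80%, $25–34k 70/200 = 35%, $35–44k 24/120 = 20%, $45–74k 36/80 = 45%, $75k+ 50/100 = 50%.
Each respondent's weight = sampled/responded in their class; summing within a class gives n_sampled, so:
  under $25k: 320 × 6.3 = 2016
  $25–34k: 200 × 4.6 = 920
  $35–44k: 120 × 2.9 = 348
  $45–74k: 80 × 5.9 = 472
  $75k+: 100 × 3.2 = 320
Adjusted estimate = 4076 / 820 = 4.97073 → 4.97.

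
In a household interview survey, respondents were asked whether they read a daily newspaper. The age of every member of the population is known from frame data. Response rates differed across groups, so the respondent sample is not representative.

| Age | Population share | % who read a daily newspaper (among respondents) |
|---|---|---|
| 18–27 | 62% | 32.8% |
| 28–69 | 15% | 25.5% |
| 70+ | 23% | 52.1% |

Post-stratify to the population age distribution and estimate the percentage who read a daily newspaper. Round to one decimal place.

Each cell contributes population-share × respondent value:
  18–27: 0.62 × 32.8 = 20.336
  28–69: 0.15 × 25.5 = 3.825
  70+: 0.23 × 52.1 = 11.983
Post-stratified estimate = 36.144 → 36.1%.

36.1%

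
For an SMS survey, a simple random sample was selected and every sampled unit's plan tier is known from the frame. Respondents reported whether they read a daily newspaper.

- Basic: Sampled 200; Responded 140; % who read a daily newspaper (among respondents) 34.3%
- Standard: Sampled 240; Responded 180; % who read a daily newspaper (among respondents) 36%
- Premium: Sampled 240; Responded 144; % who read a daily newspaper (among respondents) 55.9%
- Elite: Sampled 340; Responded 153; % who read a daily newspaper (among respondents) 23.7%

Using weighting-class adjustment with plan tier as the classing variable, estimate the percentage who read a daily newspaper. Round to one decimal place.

36.2%

Response rates by class: Basic 140/200 = 70%, Standard 180/240 = 75%, Premium 144/240 = 60%, Elite 153/340 = 45%.
Each respondent's weight = sampled/responded in their class; summing within a class gives n_sampled, so:
  Basic: 200 × 34.3 = 6860
  Standard: 240 × 36 = 8640
  Premium: 240 × 55.9 = 13,416
  Elite: 340 × 23.7 = 8058
Adjusted estimate = 36,974 / 1,020 = 36.249 → 36.2%.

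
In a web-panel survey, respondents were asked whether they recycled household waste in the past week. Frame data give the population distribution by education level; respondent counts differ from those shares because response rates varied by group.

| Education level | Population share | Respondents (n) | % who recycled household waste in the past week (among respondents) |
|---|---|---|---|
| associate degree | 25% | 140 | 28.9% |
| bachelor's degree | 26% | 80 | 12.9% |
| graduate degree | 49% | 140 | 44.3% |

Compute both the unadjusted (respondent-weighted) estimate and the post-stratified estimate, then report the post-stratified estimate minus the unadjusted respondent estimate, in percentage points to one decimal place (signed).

+1.0 percentage points

Naive respondent-only estimate (weights = respondent counts):
  (140/360)×28.9 + (80/360)×12.9 + (140/360)×44.3 = 31.3333%
Post-stratifying to population shares instead:
  0.25×28.9 + 0.26×12.9 + 0.49×44.3 = 32.286%
Difference = 32.286 − 31.3333 = 0.9527 pp.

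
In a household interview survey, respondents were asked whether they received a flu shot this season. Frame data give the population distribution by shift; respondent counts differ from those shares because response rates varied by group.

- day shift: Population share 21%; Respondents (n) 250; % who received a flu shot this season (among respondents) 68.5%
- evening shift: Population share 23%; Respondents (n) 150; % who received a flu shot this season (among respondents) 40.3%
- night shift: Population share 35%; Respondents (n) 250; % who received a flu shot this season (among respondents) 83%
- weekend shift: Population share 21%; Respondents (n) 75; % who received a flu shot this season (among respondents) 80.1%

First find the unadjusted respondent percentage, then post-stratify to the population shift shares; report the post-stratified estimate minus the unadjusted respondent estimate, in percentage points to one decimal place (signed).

Naive respondent-only estimate (weights = respondent counts):
  (250/725)×68.5 + (150/725)×40.3 + (250/725)×83 + (75/725)×80.1 = 68.8655%
Post-stratified estimate weights by population shares:
  0.21×68.5 + 0.23×40.3 + 0.35×83 + 0.21×80.1 = 69.525%
Difference = 69.525 − 68.8655 = 0.6595 pp.

+0.7 percentage points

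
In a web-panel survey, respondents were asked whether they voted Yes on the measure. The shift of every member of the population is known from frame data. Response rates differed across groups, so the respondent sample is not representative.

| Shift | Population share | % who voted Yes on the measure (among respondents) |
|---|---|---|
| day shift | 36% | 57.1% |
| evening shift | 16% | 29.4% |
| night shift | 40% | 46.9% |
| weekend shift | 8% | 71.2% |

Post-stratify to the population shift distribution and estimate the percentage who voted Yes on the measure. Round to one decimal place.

49.7%

Reweight to the known shift distribution:
  day shift: 0.36 × 57.1 = 20.556
  evening shift: 0.16 × 29.4 = 4.704
  night shift: 0.4 × 46.9 = 18.76
  weekend shift: 0.08 × 71.2 = 5.696
Post-stratified estimate = 49.716 → 49.7%.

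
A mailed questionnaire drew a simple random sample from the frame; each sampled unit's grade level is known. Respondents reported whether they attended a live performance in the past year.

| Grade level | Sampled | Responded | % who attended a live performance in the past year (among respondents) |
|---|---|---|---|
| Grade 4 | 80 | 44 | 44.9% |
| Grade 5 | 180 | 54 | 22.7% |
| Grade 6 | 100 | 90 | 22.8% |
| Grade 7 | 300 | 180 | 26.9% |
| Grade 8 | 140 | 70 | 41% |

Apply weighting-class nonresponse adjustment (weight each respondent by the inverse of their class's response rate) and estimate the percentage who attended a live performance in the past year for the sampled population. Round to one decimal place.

Class response rates: Grade 4 44/80 = 55%, Grade 5 54/180 = 30%, Grade 6 90/100 = 90%, Grade 7 180/300 = 60%, Grade 8 70/140 = 50%.
Inverse-response-rate weighting restores each class to its sampled count, so class totals weight by n_sampled:
  Grade 4: 80 × 44.9 = 3592
  Grade 5: 180 × 22.7 = 4086
  Grade 6: 100 × 22.8 = 2280
  Grade 7: 300 × 26.9 = 8070
  Grade 8: 140 × 41 = 5740
Adjusted estimate = 23,768 / 800 = 29.71 → 29.7%.

29.7%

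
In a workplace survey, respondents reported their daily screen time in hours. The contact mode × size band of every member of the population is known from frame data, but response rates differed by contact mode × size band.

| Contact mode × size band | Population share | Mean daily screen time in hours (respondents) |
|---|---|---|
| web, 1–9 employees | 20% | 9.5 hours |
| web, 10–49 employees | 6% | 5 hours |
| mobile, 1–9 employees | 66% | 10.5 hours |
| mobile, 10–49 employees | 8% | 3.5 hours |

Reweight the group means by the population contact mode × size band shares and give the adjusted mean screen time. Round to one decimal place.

Reweight to the known contact mode × size band distribution:
  web, 1–9 employees: 0.2 × 9.5 = 1.9
  web, 10–49 employees: 0.06 × 5 = 0.3
  mobile, 1–9 employees: 0.66 × 10.5 = 6.93
  mobile, 10–49 employees: 0.08 × 3.5 = 0.28
Post-stratified estimate = 9.41 → 9.4.

9.4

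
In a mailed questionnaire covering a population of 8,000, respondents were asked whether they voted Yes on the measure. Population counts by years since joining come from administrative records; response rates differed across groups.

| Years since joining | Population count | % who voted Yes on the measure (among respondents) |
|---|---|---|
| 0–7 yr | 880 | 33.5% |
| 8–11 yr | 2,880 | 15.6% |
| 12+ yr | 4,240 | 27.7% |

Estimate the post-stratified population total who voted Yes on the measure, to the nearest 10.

1,920

Each cell contributes its population count × the respondent rate:
  0–7 yr: 880 × 33.5% = 294.8
  8–11 yr: 2,880 × 15.6% = 449.28
  12+ yr: 4,240 × 27.7% = 1174.48
Estimated total = 1918.56 → 1,920.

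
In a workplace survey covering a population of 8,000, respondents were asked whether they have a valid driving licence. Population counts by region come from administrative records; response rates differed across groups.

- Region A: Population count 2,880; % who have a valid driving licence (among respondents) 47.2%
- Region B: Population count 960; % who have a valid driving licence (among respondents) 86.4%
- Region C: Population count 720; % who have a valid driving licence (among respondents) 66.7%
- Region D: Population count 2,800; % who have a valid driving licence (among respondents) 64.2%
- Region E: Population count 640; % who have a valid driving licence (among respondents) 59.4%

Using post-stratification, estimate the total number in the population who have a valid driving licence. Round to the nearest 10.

Estimated count per cell = population count × respondent percentage:
  Region A: 2,880 × 47.2% = 1359.36
  Region B: 960 × 86.4% = 829.44
  Region C: 720 × 66.7% = 480.24
  Region D: 2,800 × 64.2% = 1797.6
  Region E: 640 × 59.4% = 380.16
Estimated total = 4846.8 → 4,850.

4,850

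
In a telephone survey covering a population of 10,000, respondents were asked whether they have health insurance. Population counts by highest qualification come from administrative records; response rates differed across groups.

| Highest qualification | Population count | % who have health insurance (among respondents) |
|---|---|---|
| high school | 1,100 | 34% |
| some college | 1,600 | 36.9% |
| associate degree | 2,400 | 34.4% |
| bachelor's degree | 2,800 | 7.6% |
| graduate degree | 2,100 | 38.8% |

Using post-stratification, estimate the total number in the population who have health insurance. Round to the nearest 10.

2,820

Each cell contributes its population count × the respondent rate:
  high school: 1,100 × 34% = 374
  some college: 1,600 × 36.9% = 590.4
  associate degree: 2,400 × 34.4% = 825.6
  bachelor's degree: 2,800 × 7.6% = 212.8
  graduate degree: 2,100 × 38.8% = 814.8
Estimated total = 2817.6 → 2,820.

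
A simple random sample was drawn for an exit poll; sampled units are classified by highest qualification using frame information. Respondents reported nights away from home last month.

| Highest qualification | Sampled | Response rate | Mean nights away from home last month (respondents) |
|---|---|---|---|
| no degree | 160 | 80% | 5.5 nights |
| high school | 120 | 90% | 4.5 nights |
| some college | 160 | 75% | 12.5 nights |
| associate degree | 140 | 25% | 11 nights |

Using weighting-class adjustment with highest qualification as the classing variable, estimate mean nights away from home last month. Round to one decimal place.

Inverse-response-rate weighting restores each class to its sampled count, so class totals weight by n_sampled:
  no degree: 160 × 5.5 = 880
  high school: 120 × 4.5 = 540
  some college: 160 × 12.5 = 2000
  associate degree: 140 × 11 = 1540
Adjusted estimate = 4960 / 580 = 8.55172 → 8.6.

8.6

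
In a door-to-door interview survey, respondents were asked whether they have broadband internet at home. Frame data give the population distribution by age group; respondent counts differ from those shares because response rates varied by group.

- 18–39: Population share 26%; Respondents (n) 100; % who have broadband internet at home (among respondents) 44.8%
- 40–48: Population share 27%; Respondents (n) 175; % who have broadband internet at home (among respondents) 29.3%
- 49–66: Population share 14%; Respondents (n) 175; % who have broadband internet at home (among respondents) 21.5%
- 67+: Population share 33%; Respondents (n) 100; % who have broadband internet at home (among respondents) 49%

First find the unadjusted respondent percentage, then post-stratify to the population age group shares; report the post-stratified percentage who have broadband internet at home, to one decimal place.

Naive respondent-only estimate (weights = respondent counts):
  (100/550)×44.8 + (175/550)×29.3 + (175/550)×21.5 + (100/550)×49 = 33.2182%
Post-stratified estimate weights by population shares:
  0.26×44.8 + 0.27×29.3 + 0.14×21.5 + 0.33×49 = 38.739%

38.7%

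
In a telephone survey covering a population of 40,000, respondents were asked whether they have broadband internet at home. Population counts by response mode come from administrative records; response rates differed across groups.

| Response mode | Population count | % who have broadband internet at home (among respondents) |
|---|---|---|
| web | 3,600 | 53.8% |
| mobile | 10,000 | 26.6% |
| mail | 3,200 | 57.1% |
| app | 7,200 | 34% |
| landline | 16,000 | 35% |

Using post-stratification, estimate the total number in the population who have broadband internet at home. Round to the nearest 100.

Apply each group's respondent rate to its population count:
  web: 3,600 × 53.8% = 1936.8
  mobile: 10,000 × 26.6% = 2660
  mail: 3,200 × 57.1% = 1827.2
  app: 7,200 × 34% = 2448
  landline: 16,000 × 35% = 5600
Estimated total = 14,472 → 14,500.

14,500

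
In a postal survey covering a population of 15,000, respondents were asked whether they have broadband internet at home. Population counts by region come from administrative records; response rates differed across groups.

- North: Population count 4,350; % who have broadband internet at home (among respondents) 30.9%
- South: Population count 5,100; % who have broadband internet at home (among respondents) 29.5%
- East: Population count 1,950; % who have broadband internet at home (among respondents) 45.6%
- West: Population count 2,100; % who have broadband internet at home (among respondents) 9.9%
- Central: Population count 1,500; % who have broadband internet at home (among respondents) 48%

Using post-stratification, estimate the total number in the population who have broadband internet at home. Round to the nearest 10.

4,670

Each cell contributes its population count × the respondent rate:
  North: 4,350 × 30.9% = 1344.15
  South: 5,100 × 29.5% = 1504.5
  East: 1,950 × 45.6% = 889.2
  West: 2,100 × 9.9% = 207.9
  Central: 1,500 × 48% = 720
Estimated total = 4665.75 → 4,670.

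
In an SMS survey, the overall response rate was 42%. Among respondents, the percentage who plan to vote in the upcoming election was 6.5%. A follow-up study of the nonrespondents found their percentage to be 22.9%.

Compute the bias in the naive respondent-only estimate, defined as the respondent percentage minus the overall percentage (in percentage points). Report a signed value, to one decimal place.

-9.5 percentage points

Nonresponse fraction = 1 − 0.42 = 0.58.
Bias = (nonresponse fraction) × (respondent percentage − nonrespondent percentage)
     = 0.58 × (6.5 − 22.9) = 0.58 × -16.4 = -9.512.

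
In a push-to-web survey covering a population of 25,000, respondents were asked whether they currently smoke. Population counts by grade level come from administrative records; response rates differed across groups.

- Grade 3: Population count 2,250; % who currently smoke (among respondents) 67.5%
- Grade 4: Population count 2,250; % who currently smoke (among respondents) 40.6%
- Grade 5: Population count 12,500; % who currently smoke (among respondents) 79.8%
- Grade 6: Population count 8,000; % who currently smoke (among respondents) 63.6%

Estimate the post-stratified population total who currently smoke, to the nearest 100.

17,500

Each cell contributes its population count × the respondent rate:
  Grade 3: 2,250 × 67.5% = 1518.75
  Grade 4: 2,250 × 40.6% = 913.5
  Grade 5: 12,500 × 79.8% = 9975
  Grade 6: 8,000 × 63.6% = 5088
Estimated total = 17495.2 → 17,500.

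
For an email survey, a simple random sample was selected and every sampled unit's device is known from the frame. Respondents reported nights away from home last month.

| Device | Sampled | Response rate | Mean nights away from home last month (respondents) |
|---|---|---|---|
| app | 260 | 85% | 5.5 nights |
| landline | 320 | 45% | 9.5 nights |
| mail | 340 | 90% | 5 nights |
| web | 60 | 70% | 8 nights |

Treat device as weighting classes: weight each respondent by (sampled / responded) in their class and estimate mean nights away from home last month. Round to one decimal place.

6.8

Each respondent's weight = sampled/responded in their class; summing within a class gives n_sampled, so:
  app: 260 × 5.5 = 1430
  landline: 320 × 9.5 = 3040
  mail: 340 × 5 = 1700
  web: 60 × 8 = 480
Adjusted estimate = 6650 / 980 = 6.78571 → 6.8.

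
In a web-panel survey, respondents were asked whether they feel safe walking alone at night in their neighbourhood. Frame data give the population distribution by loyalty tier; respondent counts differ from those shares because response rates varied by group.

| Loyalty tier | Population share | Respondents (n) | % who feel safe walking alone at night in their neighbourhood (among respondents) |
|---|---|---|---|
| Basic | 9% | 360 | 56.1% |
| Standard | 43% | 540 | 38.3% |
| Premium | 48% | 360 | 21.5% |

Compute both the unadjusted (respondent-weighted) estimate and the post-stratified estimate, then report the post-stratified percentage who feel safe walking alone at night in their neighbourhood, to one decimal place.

Naive respondent-only estimate (weights = respondent counts):
  (360/1260)×56.1 + (540/1260)×38.3 + (360/1260)×21.5 = 38.5857%
Reweighting by population loyalty tier shares:
  0.09×56.1 + 0.43×38.3 + 0.48×21.5 = 31.838%

31.8%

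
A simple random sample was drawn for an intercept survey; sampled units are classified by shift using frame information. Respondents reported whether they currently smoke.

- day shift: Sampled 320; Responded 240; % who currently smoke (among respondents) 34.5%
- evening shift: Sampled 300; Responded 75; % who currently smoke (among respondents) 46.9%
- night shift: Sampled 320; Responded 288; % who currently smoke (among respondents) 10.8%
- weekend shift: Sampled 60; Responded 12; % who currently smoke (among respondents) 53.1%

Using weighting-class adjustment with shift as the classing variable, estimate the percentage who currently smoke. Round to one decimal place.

31.8%

Class response rates: day shift 240/320 = 75%, evening shift 75/300 = 25%, night shift 288/320 = 90%, weekend shift 12/60 = 20%.
Each respondent's weight = sampled/responded in their class; summing within a class gives n_sampled, so:
  day shift: 320 × 34.5 = 11,040
  evening shift: 300 × 46.9 = 14,070
  night shift: 320 × 10.8 = 3456
  weekend shift: 60 × 53.1 = 3186
Adjusted estimate = 31,752 / 1,000 = 31.752 → 31.8%.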